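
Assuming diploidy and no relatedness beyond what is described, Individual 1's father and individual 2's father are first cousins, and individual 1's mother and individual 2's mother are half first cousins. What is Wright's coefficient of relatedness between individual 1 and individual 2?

Relatedness sums over independent paths through distinct common ancestors.
Individual 1 and individual 2 are related in two ways: second cousins through their fathers (r = 1/32) and half second cousins through their mothers (r = 1/64).
r = 1/32 + 1/64 = 3/64 = 0.046875.

0.046875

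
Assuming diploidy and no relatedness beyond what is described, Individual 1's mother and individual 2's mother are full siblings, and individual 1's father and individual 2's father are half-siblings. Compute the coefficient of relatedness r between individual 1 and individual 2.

0.1875

With two independent routes of shared ancestry, r is the sum of the two contributions.
Individual 1 and individual 2 are related in two ways: first cousins through their mothers (r = 1/8) and half first cousins through their fathers (r = 1/16).
r = 1/8 + 1/16 = 3/16 = 0.1875.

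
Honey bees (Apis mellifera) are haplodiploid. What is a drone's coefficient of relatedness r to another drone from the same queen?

Haploid brothers each carry a random half of the queen's diploid genome, so on average they share half: r = 1/2.

0.5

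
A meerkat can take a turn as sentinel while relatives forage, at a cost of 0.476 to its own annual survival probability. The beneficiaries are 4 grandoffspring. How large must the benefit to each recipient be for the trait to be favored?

0.476

r to a grandoffspring = 0.25 (two parent–offspring links: r = (1/2)^2 = 1/4).
Hamilton's rule with n recipients of equal r: n·r·B > C, so B > C/(n·r) = 0.476/(4·0.25) = 0.476.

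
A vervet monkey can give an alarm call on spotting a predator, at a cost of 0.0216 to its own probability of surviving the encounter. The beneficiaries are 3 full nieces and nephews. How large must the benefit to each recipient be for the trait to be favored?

0.0288

r to a full niece or nephew = 0.25 (full aunt/uncle↔niece/nephew: two paths of length 3 through the shared grandparent pair: r = 2·(1/2)^3 = 1/4).
Hamilton's rule with n recipients of equal r: n·r·B > C, so B > C/(n·r) = 0.0216/(3·0.25) = 0.0288.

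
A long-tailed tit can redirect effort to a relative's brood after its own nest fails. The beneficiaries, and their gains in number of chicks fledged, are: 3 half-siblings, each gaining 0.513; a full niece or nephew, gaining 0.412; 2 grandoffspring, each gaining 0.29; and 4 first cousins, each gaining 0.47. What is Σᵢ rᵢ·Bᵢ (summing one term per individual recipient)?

r to a half-sibling = 0.25 (half-sibs share one parent — one path of length 2: r = (1/2)^2 = 1/4).
r to a full niece or nephew = 1/4 (full aunt/uncle↔niece/nephew: two paths of length 3 through the shared grandparent pair: r = 2·(1/2)^3 = 1/4).
r to a grandoffspring = 1/4 (two parent–offspring links: r = (1/2)^2 = 1/4).
r to a first cousin = 0.125 (first cousins share one grandparent pair — two paths of length 4: r = 2·(1/2)^4 = 1/8).
Summing one r·B term per recipient: 3·0.25·0.513 + 1·0.25·0.412 + 2·0.25·0.29 + 4·0.125·0.47 = 0.86775.

0.86775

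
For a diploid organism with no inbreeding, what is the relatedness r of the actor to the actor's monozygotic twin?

1

Each parent–offspring link contributes a factor of 1/2, and independent paths through distinct common ancestors add.
Monozygotic twins share every allele identical by descent: r = 1.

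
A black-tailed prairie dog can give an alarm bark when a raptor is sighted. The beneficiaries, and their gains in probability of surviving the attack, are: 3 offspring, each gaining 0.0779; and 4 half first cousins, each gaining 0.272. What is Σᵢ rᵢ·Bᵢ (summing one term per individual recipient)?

r to an offspring = 1/2 (one parent–offspring link: r = (1/2)^1 = 1/2).
r to a half first cousin = 0.0625 (half first cousins share one grandparent — one path of length 4: r = (1/2)^4 = 1/16).
Summing one r·B term per recipient: 3·0.5·0.0779 + 4·0.0625·0.272 = 0.18485.

0.18485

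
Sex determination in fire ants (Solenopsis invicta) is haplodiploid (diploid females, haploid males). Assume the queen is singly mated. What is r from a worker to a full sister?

Haplodiploid full sisters inherit their father's entire haploid genome identically (contributing 1/2) and on average half of their mother's contribution (1/2 · 1/2 = 1/4); r = 1/2 + 1/4 = 3/4.

0.75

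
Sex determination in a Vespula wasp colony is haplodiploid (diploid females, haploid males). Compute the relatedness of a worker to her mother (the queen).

One meiotic link between diploid queen and diploid daughter: r = 1/2.

0.5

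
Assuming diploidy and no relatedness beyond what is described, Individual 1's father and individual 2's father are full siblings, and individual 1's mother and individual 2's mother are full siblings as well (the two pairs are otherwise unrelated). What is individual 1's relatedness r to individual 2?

With two independent routes of shared ancestry, r is the sum of the two contributions.
Individual 1 and individual 2 are related in two ways: first cousins through their fathers (r = 1/8) and first cousins through their mothers (r = 1/8) — i.e. double first cousins.
r = 1/8 + 1/8 = 1/4 = 0.25.

0.25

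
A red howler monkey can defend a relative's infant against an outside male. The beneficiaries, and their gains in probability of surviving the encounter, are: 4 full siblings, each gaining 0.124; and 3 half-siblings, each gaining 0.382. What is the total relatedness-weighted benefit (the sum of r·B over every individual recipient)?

0.5345

r to a full sibling = 1/2 (full sibs share both parents — two paths of length 2: r = 2·(1/2)^2 = 1/2).
r to a half-sibling = 1/4 (half-sibs share one parent — one path of length 2: r = (1/2)^2 = 1/4).
Summing one r·B term per recipient: 4·0.5·0.124 + 3·0.25·0.382 = 0.5345.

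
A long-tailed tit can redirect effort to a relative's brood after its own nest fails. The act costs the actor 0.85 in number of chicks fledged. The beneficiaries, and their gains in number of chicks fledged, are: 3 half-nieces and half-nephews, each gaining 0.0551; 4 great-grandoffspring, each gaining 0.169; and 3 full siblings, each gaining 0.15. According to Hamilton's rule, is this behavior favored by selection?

No

Hamilton's rule: the trait is favored when the sum of r·B over every recipient exceeds the actor's cost C.
r to a half-niece or half-nephew = 1/8 (half-aunt/uncle↔niece/nephew: one path of length 3: r = (1/2)^3 = 1/8).
r to a great-grandoffspring = 0.125 (three parent–offspring links: r = (1/2)^3 = 1/8).
r to a full sibling = 1/2 (full sibs share both parents — two paths of length 2: r = 2·(1/2)^2 = 1/2).
Summing one r·B term per recipient: 3·0.125·0.0551 + 4·0.125·0.169 + 3·0.5·0.15 = 0.3301625.
0.3301625 < 0.85: the indirect benefit is less than the cost.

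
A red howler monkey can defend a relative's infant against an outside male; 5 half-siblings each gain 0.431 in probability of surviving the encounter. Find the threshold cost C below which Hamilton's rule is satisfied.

0.53875

r to a half-sibling = 1/4 (half-sibs share one parent — one path of length 2: r = (1/2)^2 = 1/4).
Hamilton's rule: n·r·B > C, so the trait is favored while C < n·r·B = 5·0.25·0.431 = 0.53875.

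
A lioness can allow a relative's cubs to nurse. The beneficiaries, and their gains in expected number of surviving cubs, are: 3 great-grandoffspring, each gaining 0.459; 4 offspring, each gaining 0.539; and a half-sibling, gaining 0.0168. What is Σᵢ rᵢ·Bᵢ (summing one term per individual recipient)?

1.254325

r to a great-grandoffspring = 1/8 (three parent–offspring links: r = (1/2)^3 = 1/8).
r to an offspring = 0.5 (one parent–offspring link: r = (1/2)^1 = 1/2).
r to a half-sibling = 1/4 (half-sibs share one parent — one path of length 2: r = (1/2)^2 = 1/4).
Summing one r·B term per recipient: 3·0.125·0.459 + 4·0.5·0.539 + 1·0.25·0.0168 = 1.254325.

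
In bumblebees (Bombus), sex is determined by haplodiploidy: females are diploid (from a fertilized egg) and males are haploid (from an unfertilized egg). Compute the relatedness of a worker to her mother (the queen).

0.5

One meiotic link between diploid queen and diploid daughter: r = 1/2.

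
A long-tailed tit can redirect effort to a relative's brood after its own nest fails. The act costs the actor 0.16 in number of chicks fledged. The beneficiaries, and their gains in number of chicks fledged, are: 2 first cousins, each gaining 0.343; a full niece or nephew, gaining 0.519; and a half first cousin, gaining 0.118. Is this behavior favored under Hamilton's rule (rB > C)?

Hamilton's rule: the trait is favored when the sum of r·B over every recipient exceeds the actor's cost C.
r to a first cousin = 0.125 (first cousins share one grandparent pair — two paths of length 4: r = 2·(1/2)^4 = 1/8).
r to a full niece or nephew = 1/4 (full aunt/uncle↔niece/nephew: two paths of length 3 through the shared grandparent pair: r = 2·(1/2)^3 = 1/4).
r to a half first cousin = 0.0625 (half first cousins share one grandparent — one path of length 4: r = (1/2)^4 = 1/16).
Summing one r·B term per recipient: 2·0.125·0.343 + 1·0.25·0.519 + 1·0.0625·0.118 = 0.222875.
0.222875 > 0.16: the indirect benefit exceeds the cost.

Yes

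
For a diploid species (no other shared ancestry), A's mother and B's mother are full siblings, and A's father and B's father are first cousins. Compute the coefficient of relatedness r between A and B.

0.15625

Relatedness sums over independent paths through distinct common ancestors.
A and B are related in two ways: first cousins through their mothers (r = 1/8) and second cousins through their fathers (r = 1/32).
r = 1/8 + 1/32 = 0.15625.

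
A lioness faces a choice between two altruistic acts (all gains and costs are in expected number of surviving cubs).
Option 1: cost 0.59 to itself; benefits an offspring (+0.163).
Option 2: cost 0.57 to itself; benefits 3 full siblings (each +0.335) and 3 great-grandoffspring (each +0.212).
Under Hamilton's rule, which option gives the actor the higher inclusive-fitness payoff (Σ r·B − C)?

Option 1: r to an offspring = 0.5.
Option 1: Σ r·B − C = (1·0.5·0.163) − 0.59 = -0.5085.
Option 2: r to a full sibling = 0.5.
Option 2: r to a great-grandoffspring = 0.125.
Option 2: Σ r·B − C = (3·0.5·0.335 + 3·0.125·0.212) − 0.57 = 0.012.
Option 2 has the higher net inclusive-fitness payoff.

Option 2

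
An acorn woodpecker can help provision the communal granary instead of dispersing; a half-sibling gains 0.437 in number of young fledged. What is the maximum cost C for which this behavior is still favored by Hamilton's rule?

r to a half-sibling = 1/4 (half-sibs share one parent — one path of length 2: r = (1/2)^2 = 1/4).
Hamilton's rule: n·r·B > C, so the trait is favored while C < n·r·B = 1·0.25·0.437 = 0.10925.

0.10925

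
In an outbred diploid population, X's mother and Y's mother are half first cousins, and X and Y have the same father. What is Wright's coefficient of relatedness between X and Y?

0.265625

Independent pedigree routes through distinct common ancestors add.
X and Y are related in two ways: half second cousins through their mothers (r = 1/64) and half-sibs through their shared father (r = 1/4).
r = 1/64 + 1/4 = 17/64 = 0.265625.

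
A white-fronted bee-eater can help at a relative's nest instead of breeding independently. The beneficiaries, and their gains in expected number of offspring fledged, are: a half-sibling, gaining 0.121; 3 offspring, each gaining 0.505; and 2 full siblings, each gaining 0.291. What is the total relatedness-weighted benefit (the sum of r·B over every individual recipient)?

r to a half-sibling = 1/4 (half-sibs share one parent — one path of length 2: r = (1/2)^2 = 1/4).
r to an offspring = 1/2 (one parent–offspring link: r = (1/2)^1 = 1/2).
r to a full sibling = 1/2 (full sibs share both parents — two paths of length 2: r = 2·(1/2)^2 = 1/2).
Summing one r·B term per recipient: 1·0.25·0.121 + 3·0.5·0.505 + 2·0.5·0.291 = 1.07875.

1.07875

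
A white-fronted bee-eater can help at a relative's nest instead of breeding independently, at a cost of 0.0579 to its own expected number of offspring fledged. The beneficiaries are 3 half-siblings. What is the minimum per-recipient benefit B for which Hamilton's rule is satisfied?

r to a half-sibling = 1/4 (half-sibs share one parent — one path of length 2: r = (1/2)^2 = 1/4).
Hamilton's rule with n recipients of equal r: n·r·B > C, so B > C/(n·r) = 0.0579/(3·0.25) = 0.0772.

0.0772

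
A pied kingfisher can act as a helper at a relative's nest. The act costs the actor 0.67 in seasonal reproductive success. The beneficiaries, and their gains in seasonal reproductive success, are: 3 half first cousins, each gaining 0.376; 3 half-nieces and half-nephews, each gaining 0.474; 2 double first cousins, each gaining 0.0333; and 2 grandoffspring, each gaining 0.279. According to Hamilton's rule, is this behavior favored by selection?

Hamilton's rule: the trait is favored when the sum of r·B over every recipient exceeds the actor's cost C.
r to a half first cousin = 0.0625 (half first cousins share one grandparent — one path of length 4: r = (1/2)^4 = 1/16).
r to a half-niece or half-nephew = 1/8 (half-aunt/uncle↔niece/nephew: one path of length 3: r = (1/2)^3 = 1/8).
r to a double first cousin = 0.25 (double first cousins share both grandparent pairs — four paths of length 4: r = 4·(1/2)^4 = 1/4).
r to a grandoffspring = 0.25 (two parent–offspring links: r = (1/2)^2 = 1/4).
Summing one r·B term per recipient: 3·0.0625·0.376 + 3·0.125·0.474 + 2·0.25·0.0333 + 2·0.25·0.279 = 0.4044.
0.4044 < 0.67: the indirect benefit is less than the cost.

No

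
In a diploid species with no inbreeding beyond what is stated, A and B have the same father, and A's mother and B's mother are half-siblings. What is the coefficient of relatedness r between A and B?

0.3125

Independent pedigree routes through distinct common ancestors add.
A and B are related in two ways: half-sibs through their shared father (r = 1/4) and half first cousins through their mothers (r = 1/16).
r = 1/4 + 1/16 = 0.3125.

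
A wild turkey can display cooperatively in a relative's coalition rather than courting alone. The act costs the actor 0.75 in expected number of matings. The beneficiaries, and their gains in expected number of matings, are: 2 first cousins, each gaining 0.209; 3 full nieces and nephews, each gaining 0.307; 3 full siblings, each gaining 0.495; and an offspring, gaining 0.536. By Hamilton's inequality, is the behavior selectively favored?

Hamilton's rule: the trait is favored when the sum of r·B over every recipient exceeds the actor's cost C.
r to a first cousin = 1/8 (first cousins share one grandparent pair — two paths of length 4: r = 2·(1/2)^4 = 1/8).
r to a full niece or nephew = 0.25 (full aunt/uncle↔niece/nephew: two paths of length 3 through the shared grandparent pair: r = 2·(1/2)^3 = 1/4).
r to a full sibling = 1/2 (full sibs share both parents — two paths of length 2: r = 2·(1/2)^2 = 1/2).
r to an offspring = 1/2 (one parent–offspring link: r = (1/2)^1 = 1/2).
Summing one r·B term per recipient: 2·0.125·0.209 + 3·0.25·0.307 + 3·0.5·0.495 + 1·0.5·0.536 = 1.293.
1.293 > 0.75: the indirect benefit exceeds the cost.

Yes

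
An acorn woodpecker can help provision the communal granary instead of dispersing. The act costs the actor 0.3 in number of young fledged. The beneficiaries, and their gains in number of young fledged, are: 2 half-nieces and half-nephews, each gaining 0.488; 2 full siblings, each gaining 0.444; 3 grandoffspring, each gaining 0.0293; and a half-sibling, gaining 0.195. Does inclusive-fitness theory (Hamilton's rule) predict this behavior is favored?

Yes

Hamilton's rule: the trait is favored when the sum of r·B over every recipient exceeds the actor's cost C.
r to a half-niece or half-nephew = 1/8 (half-aunt/uncle↔niece/nephew: one path of length 3: r = (1/2)^3 = 1/8).
r to a full sibling = 1/2 (full sibs share both parents — two paths of length 2: r = 2·(1/2)^2 = 1/2).
r to a grandoffspring = 0.25 (two parent–offspring links: r = (1/2)^2 = 1/4).
r to a half-sibling = 1/4 (half-sibs share one parent — one path of length 2: r = (1/2)^2 = 1/4).
Summing one r·B term per recipient: 2·0.125·0.488 + 2·0.5·0.444 + 3·0.25·0.0293 + 1·0.25·0.195 = 0.636725.
0.636725 > 0.3: the indirect benefit exceeds the cost.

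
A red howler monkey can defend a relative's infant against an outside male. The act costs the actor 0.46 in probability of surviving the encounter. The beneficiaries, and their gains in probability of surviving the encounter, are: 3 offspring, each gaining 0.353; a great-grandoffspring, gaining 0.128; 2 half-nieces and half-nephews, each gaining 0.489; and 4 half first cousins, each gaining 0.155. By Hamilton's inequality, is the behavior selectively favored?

Hamilton's rule: the trait is favored when the sum of r·B over every recipient exceeds the actor's cost C.
r to an offspring = 0.5 (one parent–offspring link: r = (1/2)^1 = 1/2).
r to a great-grandoffspring = 0.125 (three parent–offspring links: r = (1/2)^3 = 1/8).
r to a half-niece or half-nephew = 0.125 (half-aunt/uncle↔niece/nephew: one path of length 3: r = (1/2)^3 = 1/8).
r to a half first cousin = 0.0625 (half first cousins share one grandparent — one path of length 4: r = (1/2)^4 = 1/16).
Summing one r·B term per recipient: 3·0.5·0.353 + 1·0.125·0.128 + 2·0.125·0.489 + 4·0.0625·0.155 = 0.7065.
0.7065 > 0.46: the indirect benefit exceeds the cost.

Yes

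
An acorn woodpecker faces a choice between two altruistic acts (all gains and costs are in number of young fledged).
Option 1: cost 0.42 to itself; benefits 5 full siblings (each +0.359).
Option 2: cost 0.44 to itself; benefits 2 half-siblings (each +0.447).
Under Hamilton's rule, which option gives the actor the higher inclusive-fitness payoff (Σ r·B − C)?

Option 1

Option 1: r to a full sibling = 0.5.
Option 1: Σ r·B − C = (5·0.5·0.359) − 0.42 = 0.4775.
Option 2: r to a half-sibling = 0.25.
Option 2: Σ r·B − C = (2·0.25·0.447) − 0.44 = -0.2165.
Option 1 has the higher net inclusive-fitness payoff.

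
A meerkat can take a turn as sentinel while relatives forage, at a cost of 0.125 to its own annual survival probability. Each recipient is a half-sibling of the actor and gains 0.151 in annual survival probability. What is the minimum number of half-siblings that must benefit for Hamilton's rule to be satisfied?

4

r to a half-sibling = 1/4 (half-sibs share one parent — one path of length 2: r = (1/2)^2 = 1/4).
Hamilton's rule: n·r·B > C  ⇒  n > C/(r·B) = 0.125/(0.25·0.151) = 3.311.
The smallest integer exceeding 3.311 is 4.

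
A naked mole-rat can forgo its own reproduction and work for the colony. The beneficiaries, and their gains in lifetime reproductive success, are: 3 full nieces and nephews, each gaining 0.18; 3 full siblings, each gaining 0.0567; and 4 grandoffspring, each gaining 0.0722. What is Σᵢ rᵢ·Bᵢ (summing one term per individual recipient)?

r to a full niece or nephew = 0.25 (full aunt/uncle↔niece/nephew: two paths of length 3 through the shared grandparent pair: r = 2·(1/2)^3 = 1/4).
r to a full sibling = 1/2 (full sibs share both parents — two paths of length 2: r = 2·(1/2)^2 = 1/2).
r to a grandoffspring = 0.25 (two parent–offspring links: r = (1/2)^2 = 1/4).
Summing one r·B term per recipient: 3·0.25·0.18 + 3·0.5·0.0567 + 4·0.25·0.0722 = 0.29225.

0.29225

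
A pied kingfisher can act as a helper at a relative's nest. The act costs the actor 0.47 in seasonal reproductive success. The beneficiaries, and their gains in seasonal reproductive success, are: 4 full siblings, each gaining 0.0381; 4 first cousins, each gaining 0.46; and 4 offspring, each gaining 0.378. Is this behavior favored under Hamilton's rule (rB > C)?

Hamilton's rule: the trait is favored when the sum of r·B over every recipient exceeds the actor's cost C.
r to a full sibling = 1/2 (full sibs share both parents — two paths of length 2: r = 2·(1/2)^2 = 1/2).
r to a first cousin = 1/8 (first cousins share one grandparent pair — two paths of length 4: r = 2·(1/2)^4 = 1/8).
r to an offspring = 1/2 (one parent–offspring link: r = (1/2)^1 = 1/2).
Summing one r·B term per recipient: 4·0.5·0.0381 + 4·0.125·0.46 + 4·0.5·0.378 = 1.0622.
1.0622 > 0.47: the indirect benefit exceeds the cost.

Yes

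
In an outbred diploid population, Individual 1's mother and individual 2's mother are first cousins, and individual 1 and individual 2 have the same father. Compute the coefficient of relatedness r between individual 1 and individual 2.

Relatedness sums over independent paths through distinct common ancestors.
Individual 1 and individual 2 are related in two ways: second cousins through their mothers (r = 1/32) and half-sibs through their shared father (r = 1/4).
r = 1/32 + 1/4 = 0.28125.

0.28125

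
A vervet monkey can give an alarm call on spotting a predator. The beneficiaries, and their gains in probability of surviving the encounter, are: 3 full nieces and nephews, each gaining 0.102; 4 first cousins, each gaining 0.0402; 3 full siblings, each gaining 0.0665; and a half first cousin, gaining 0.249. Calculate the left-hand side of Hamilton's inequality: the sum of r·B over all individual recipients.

r to a full niece or nephew = 1/4 (full aunt/uncle↔niece/nephew: two paths of length 3 through the shared grandparent pair: r = 2·(1/2)^3 = 1/4).
r to a first cousin = 1/8 (first cousins share one grandparent pair — two paths of length 4: r = 2·(1/2)^4 = 1/8).
r to a full sibling = 0.5 (full sibs share both parents — two paths of length 2: r = 2·(1/2)^2 = 1/2).
r to a half first cousin = 1/16 (half first cousins share one grandparent — one path of length 4: r = (1/2)^4 = 1/16).
Summing one r·B term per recipient: 3·0.25·0.102 + 4·0.125·0.0402 + 3·0.5·0.0665 + 1·0.0625·0.249 = 0.2119125.

0.2119125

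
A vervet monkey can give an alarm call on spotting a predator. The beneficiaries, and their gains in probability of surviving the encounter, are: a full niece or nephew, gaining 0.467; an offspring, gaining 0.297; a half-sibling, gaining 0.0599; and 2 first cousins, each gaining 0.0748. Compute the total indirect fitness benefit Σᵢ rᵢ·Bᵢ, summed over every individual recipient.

0.298925

r to a full niece or nephew = 1/4 (full aunt/uncle↔niece/nephew: two paths of length 3 through the shared grandparent pair: r = 2·(1/2)^3 = 1/4).
r to an offspring = 1/2 (one parent–offspring link: r = (1/2)^1 = 1/2).
r to a half-sibling = 1/4 (half-sibs share one parent — one path of length 2: r = (1/2)^2 = 1/4).
r to a first cousin = 0.125 (first cousins share one grandparent pair — two paths of length 4: r = 2·(1/2)^4 = 1/8).
Summing one r·B term per recipient: 1·0.25·0.467 + 1·0.5·0.297 + 1·0.25·0.0599 + 2·0.125·0.0748 = 0.298925.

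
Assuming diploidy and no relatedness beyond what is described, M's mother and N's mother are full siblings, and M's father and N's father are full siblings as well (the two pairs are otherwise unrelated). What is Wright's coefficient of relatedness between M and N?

0.25

Independent pedigree routes through distinct common ancestors add.
M and N are related in two ways: first cousins through their mothers (r = 1/8) and first cousins through their fathers (r = 1/8) — i.e. double first cousins.
r = 1/8 + 1/8 = 0.25.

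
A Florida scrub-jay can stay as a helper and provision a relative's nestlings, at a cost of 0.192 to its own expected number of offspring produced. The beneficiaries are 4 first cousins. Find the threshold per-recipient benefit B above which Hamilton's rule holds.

0.384

r to a first cousin = 0.125 (first cousins share one grandparent pair — two paths of length 4: r = 2·(1/2)^4 = 1/8).
Hamilton's rule with n recipients of equal r: n·r·B > C, so B > C/(n·r) = 0.192/(4·0.125) = 0.384.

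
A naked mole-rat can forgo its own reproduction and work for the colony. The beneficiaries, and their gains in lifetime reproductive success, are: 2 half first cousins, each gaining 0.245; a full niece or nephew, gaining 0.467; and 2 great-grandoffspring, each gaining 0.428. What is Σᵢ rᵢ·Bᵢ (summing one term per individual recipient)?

r to a half first cousin = 1/16 (half first cousins share one grandparent — one path of length 4: r = (1/2)^4 = 1/16).
r to a full niece or nephew = 0.25 (full aunt/uncle↔niece/nephew: two paths of length 3 through the shared grandparent pair: r = 2·(1/2)^3 = 1/4).
r to a great-grandoffspring = 1/8 (three parent–offspring links: r = (1/2)^3 = 1/8).
Summing one r·B term per recipient: 2·0.0625·0.245 + 1·0.25·0.467 + 2·0.125·0.428 = 0.254375.

0.254375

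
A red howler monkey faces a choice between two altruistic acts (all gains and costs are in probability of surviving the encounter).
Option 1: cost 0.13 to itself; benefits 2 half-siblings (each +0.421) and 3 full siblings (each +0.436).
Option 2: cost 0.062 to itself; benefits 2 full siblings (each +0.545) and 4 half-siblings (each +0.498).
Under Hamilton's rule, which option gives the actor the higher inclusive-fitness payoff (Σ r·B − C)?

Option 1: r to a half-sibling = 0.25.
Option 1: r to a full sibling = 0.5.
Option 1: Σ r·B − C = (2·0.25·0.421 + 3·0.5·0.436) − 0.13 = 0.7345.
Option 2: r to a full sibling = 0.5.
Option 2: r to a half-sibling = 0.25.
Option 2: Σ r·B − C = (2·0.5·0.545 + 4·0.25·0.498) − 0.062 = 0.981.
Option 2 has the higher net inclusive-fitness payoff.

Option 2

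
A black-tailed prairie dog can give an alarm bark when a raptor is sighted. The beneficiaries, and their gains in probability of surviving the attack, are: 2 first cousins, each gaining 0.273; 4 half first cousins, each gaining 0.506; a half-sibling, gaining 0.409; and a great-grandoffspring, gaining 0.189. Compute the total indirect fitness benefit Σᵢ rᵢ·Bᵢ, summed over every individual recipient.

0.320625

r to a first cousin = 1/8 (first cousins share one grandparent pair — two paths of length 4: r = 2·(1/2)^4 = 1/8).
r to a half first cousin = 0.0625 (half first cousins share one grandparent — one path of length 4: r = (1/2)^4 = 1/16).
r to a half-sibling = 1/4 (half-sibs share one parent — one path of length 2: r = (1/2)^2 = 1/4).
r to a great-grandoffspring = 1/8 (three parent–offspring links: r = (1/2)^3 = 1/8).
Summing one r·B term per recipient: 2·0.125·0.273 + 4·0.0625·0.506 + 1·0.25·0.409 + 1·0.125·0.189 = 0.320625.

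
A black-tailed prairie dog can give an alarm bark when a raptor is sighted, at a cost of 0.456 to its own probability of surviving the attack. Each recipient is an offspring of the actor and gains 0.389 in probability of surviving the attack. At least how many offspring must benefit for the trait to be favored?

r to an offspring = 1/2 (one parent–offspring link: r = (1/2)^1 = 1/2).
Hamilton's rule: n·r·B > C  ⇒  n > C/(r·B) = 0.456/(0.5·0.389) = 2.344.
The smallest integer exceeding 2.344 is 3.

3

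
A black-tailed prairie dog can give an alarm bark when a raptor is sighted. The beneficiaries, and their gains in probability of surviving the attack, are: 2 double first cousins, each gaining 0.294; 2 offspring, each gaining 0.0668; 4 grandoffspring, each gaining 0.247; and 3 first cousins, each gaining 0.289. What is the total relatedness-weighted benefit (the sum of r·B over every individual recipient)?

0.569175

r to a double first cousin = 1/4 (double first cousins share both grandparent pairs — four paths of length 4: r = 4·(1/2)^4 = 1/4).
r to an offspring = 1/2 (one parent–offspring link: r = (1/2)^1 = 1/2).
r to a grandoffspring = 0.25 (two parent–offspring links: r = (1/2)^2 = 1/4).
r to a first cousin = 1/8 (first cousins share one grandparent pair — two paths of length 4: r = 2·(1/2)^4 = 1/8).
Summing one r·B term per recipient: 2·0.25·0.294 + 2·0.5·0.0668 + 4·0.25·0.247 + 3·0.125·0.289 = 0.569175.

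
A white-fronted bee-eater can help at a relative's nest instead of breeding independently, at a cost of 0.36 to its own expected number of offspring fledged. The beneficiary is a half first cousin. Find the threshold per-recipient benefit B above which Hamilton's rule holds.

r to a half first cousin = 1/16 (half first cousins share one grandparent — one path of length 4: r = (1/2)^4 = 1/16).
Hamilton's rule with n recipients of equal r: n·r·B > C, so B > C/(n·r) = 0.36/(1·0.0625) = 5.76.

5.76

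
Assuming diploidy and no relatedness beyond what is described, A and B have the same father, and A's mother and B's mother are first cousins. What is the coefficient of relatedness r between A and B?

0.28125

Wright's path rule: contributions from independent ancestry routes add.
A and B are related in two ways: half-sibs through their shared father (r = 1/4) and second cousins through their mothers (r = 1/32).
r = 1/4 + 1/32 = 0.28125.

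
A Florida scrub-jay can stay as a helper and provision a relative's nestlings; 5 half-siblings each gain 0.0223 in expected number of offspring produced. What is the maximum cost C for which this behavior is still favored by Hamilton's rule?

0.027875

r to a half-sibling = 1/4 (half-sibs share one parent — one path of length 2: r = (1/2)^2 = 1/4).
Hamilton's rule: n·r·B > C, so the trait is favored while C < n·r·B = 5·0.25·0.0223 = 0.027875.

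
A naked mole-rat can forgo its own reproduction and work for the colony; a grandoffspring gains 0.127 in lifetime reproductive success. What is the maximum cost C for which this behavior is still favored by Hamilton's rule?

0.03175

r to a grandoffspring = 1/4 (two parent–offspring links: r = (1/2)^2 = 1/4).
Hamilton's rule: n·r·B > C, so the trait is favored while C < n·r·B = 1·0.25·0.127 = 0.03175.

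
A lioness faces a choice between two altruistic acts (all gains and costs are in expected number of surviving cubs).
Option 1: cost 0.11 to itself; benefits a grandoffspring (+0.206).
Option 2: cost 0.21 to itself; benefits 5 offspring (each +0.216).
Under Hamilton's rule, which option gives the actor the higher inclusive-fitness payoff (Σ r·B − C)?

Option 1: r to a grandoffspring = 0.25.
Option 1: Σ r·B − C = (1·0.25·0.206) − 0.11 = -0.0585.
Option 2: r to an offspring = 0.5.
Option 2: Σ r·B − C = (5·0.5·0.216) − 0.21 = 0.33.
Option 2 has the higher net inclusive-fitness payoff.

Option 2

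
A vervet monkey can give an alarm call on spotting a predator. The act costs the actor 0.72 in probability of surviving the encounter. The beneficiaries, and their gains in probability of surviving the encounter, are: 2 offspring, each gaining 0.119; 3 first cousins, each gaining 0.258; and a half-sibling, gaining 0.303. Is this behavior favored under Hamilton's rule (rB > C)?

Hamilton's rule: the trait is favored when the sum of r·B over every recipient exceeds the actor's cost C.
r to an offspring = 1/2 (one parent–offspring link: r = (1/2)^1 = 1/2).
r to a first cousin = 0.125 (first cousins share one grandparent pair — two paths of length 4: r = 2·(1/2)^4 = 1/8).
r to a half-sibling = 1/4 (half-sibs share one parent — one path of length 2: r = (1/2)^2 = 1/4).
Summing one r·B term per recipient: 2·0.5·0.119 + 3·0.125·0.258 + 1·0.25·0.303 = 0.2915.
0.2915 < 0.72: the indirect benefit is less than the cost.

No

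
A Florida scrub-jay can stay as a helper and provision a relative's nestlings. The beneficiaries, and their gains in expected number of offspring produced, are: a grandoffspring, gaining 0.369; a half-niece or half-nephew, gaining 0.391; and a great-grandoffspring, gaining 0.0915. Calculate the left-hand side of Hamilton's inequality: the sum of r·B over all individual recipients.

0.1525625

r to a grandoffspring = 1/4 (two parent–offspring links: r = (1/2)^2 = 1/4).
r to a half-niece or half-nephew = 0.125 (half-aunt/uncle↔niece/nephew: one path of length 3: r = (1/2)^3 = 1/8).
r to a great-grandoffspring = 1/8 (three parent–offspring links: r = (1/2)^3 = 1/8).
Summing one r·B term per recipient: 1·0.25·0.369 + 1·0.125·0.391 + 1·0.125·0.0915 = 0.1525625.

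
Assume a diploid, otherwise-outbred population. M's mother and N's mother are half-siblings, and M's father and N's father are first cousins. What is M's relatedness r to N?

Wright's path rule: contributions from independent ancestry routes add.
M and N are related in two ways: half first cousins through their mothers (r = 1/16) and second cousins through their fathers (r = 1/32).
r = 1/16 + 1/32 = 0.09375.

0.09375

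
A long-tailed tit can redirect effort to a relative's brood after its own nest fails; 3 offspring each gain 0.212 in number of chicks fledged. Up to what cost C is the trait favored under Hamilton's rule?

0.318

r to an offspring = 1/2 (one parent–offspring link: r = (1/2)^1 = 1/2).
Hamilton's rule: n·r·B > C, so the trait is favored while C < n·r·B = 3·0.5·0.212 = 0.318.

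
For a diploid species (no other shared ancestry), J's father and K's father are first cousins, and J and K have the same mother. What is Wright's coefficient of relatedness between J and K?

0.28125

Independent pedigree routes through distinct common ancestors add.
J and K are related in two ways: second cousins through their fathers (r = 1/32) and half-sibs through their shared mother (r = 1/4).
r = 1/32 + 1/4 = 0.28125.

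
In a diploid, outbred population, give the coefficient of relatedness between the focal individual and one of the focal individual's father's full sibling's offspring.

0.125

Each parent–offspring link contributes a factor of 1/2, and independent paths through distinct common ancestors add.
First cousins share one grandparent pair — two paths of length 4: r = 2·(1/2)^4 = 1/8.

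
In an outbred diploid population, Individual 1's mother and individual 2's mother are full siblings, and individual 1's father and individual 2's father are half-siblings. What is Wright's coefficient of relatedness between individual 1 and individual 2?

Independent pedigree routes through distinct common ancestors add.
Individual 1 and individual 2 are related in two ways: first cousins through their mothers (r = 1/8) and half first cousins through their fathers (r = 1/16).
r = 1/8 + 1/16 = 3/16 = 0.1875.

0.1875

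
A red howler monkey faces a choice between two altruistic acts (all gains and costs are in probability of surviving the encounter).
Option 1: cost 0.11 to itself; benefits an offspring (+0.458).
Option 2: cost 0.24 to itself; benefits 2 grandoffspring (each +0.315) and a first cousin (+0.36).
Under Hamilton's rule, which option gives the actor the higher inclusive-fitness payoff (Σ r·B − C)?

Option 1

Option 1: r to an offspring = 0.5.
Option 1: Σ r·B − C = (1·0.5·0.458) − 0.11 = 0.119.
Option 2: r to a grandoffspring = 0.25.
Option 2: r to a first cousin = 0.125.
Option 2: Σ r·B − C = (2·0.25·0.315 + 1·0.125·0.36) − 0.24 = -0.0375.
Option 1 has the higher net inclusive-fitness payoff.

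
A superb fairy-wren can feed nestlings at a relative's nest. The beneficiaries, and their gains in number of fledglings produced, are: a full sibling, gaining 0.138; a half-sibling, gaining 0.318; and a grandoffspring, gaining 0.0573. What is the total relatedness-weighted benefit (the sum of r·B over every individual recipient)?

0.162825

r to a full sibling = 0.5 (full sibs share both parents — two paths of length 2: r = 2·(1/2)^2 = 1/2).
r to a half-sibling = 0.25 (half-sibs share one parent — one path of length 2: r = (1/2)^2 = 1/4).
r to a grandoffspring = 1/4 (two parent–offspring links: r = (1/2)^2 = 1/4).
Summing one r·B term per recipient: 1·0.5·0.138 + 1·0.25·0.318 + 1·0.25·0.0573 = 0.162825.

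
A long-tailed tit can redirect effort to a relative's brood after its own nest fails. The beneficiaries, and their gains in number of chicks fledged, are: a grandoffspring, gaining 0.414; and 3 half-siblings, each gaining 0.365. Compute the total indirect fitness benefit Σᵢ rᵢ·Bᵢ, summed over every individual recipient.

r to a grandoffspring = 0.25 (two parent–offspring links: r = (1/2)^2 = 1/4).
r to a half-sibling = 1/4 (half-sibs share one parent — one path of length 2: r = (1/2)^2 = 1/4).
Summing one r·B term per recipient: 1·0.25·0.414 + 3·0.25·0.365 = 0.37725.

0.37725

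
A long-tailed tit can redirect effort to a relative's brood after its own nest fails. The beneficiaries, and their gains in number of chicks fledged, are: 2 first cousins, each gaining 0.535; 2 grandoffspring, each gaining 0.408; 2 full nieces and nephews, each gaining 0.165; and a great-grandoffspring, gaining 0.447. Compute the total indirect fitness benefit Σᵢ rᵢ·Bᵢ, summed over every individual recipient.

r to a first cousin = 1/8 (first cousins share one grandparent pair — two paths of length 4: r = 2·(1/2)^4 = 1/8).
r to a grandoffspring = 0.25 (two parent–offspring links: r = (1/2)^2 = 1/4).
r to a full niece or nephew = 0.25 (full aunt/uncle↔niece/nephew: two paths of length 3 through the shared grandparent pair: r = 2·(1/2)^3 = 1/4).
r to a great-grandoffspring = 0.125 (three parent–offspring links: r = (1/2)^3 = 1/8).
Summing one r·B term per recipient: 2·0.125·0.535 + 2·0.25·0.408 + 2·0.25·0.165 + 1·0.125·0.447 = 0.476125.

0.476125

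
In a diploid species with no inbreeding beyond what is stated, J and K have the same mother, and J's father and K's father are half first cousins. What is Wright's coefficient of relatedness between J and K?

Wright's path rule: contributions from independent ancestry routes add.
J and K are related in two ways: half-sibs through their shared mother (r = 1/4) and half second cousins through their fathers (r = 1/64).
r = 1/4 + 1/64 = 17/64 = 0.265625.

0.265625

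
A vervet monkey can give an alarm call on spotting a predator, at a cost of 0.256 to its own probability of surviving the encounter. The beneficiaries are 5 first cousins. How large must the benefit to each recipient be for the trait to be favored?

r to a first cousin = 1/8 (first cousins share one grandparent pair — two paths of length 4: r = 2·(1/2)^4 = 1/8).
Hamilton's rule with n recipients of equal r: n·r·B > C, so B > C/(n·r) = 0.256/(5·0.125) = 0.4096.

0.4096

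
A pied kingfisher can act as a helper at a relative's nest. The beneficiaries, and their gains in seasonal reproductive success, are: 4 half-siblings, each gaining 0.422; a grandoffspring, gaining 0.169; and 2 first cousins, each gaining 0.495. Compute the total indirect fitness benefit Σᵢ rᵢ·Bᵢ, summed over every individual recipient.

r to a half-sibling = 1/4 (half-sibs share one parent — one path of length 2: r = (1/2)^2 = 1/4).
r to a grandoffspring = 1/4 (two parent–offspring links: r = (1/2)^2 = 1/4).
r to a first cousin = 0.125 (first cousins share one grandparent pair — two paths of length 4: r = 2·(1/2)^4 = 1/8).
Summing one r·B term per recipient: 4·0.25·0.422 + 1·0.25·0.169 + 2·0.125·0.495 = 0.588.

0.588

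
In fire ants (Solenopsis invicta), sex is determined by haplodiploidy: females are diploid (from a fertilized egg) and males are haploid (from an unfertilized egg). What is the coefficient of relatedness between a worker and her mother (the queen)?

One meiotic link between diploid queen and diploid daughter: r = 1/2.

0.5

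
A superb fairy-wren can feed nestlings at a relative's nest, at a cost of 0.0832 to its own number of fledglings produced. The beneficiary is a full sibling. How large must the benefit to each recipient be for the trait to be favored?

r to a full sibling = 1/2 (full sibs share both parents — two paths of length 2: r = 2·(1/2)^2 = 1/2).
Hamilton's rule with n recipients of equal r: n·r·B > C, so B > C/(n·r) = 0.0832/(1·0.5) = 0.1664.

0.1664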